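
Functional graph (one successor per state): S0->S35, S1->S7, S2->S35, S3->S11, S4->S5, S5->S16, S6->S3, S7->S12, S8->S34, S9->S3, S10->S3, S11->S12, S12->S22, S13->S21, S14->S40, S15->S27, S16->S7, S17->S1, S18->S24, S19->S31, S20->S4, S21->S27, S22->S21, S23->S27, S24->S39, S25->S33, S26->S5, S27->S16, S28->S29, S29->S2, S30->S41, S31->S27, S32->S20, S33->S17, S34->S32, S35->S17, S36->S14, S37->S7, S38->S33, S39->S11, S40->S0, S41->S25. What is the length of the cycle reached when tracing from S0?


Trace from S0 until a state repeats:
  S0 -> S35 -> S17 -> S1 -> S7 -> S12 -> S22 -> S21 -> S27 -> S16 -> S7
S7 first seen at step 4, revisited at step 10.
Cycle length = 10 - 4 = 6

6


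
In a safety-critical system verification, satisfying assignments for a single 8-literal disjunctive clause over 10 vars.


Step 1: Total=2^10=1024
Step 2: Unsat when all 8 false: 2^2=4
Step 3: Sat=1024-4=1020

1020


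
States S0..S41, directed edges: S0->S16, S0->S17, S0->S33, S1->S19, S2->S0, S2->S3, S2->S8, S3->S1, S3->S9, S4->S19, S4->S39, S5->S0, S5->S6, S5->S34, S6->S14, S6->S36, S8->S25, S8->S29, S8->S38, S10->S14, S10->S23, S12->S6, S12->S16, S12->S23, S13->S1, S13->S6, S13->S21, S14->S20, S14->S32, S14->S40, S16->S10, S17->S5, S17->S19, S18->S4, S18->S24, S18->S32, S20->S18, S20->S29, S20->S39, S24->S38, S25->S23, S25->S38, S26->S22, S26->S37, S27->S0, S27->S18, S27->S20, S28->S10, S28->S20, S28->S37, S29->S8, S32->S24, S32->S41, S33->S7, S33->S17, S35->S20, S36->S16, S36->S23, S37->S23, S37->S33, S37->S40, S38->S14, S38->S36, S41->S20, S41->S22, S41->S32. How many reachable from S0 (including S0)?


BFS from S0:
  layer 0: {S0}
  layer 1: {S16, S17, S33}
  layer 2: {S5, S7, S10, S19}
  layer 3: {S6, S14, S23, S34}
  layer 4: {S20, S32, S36, S40}
  layer 5: {S18, S24, S29, S39, S41}
  layer 6: {S4, S8, S22, S38}
  layer 7: {S25}
Reachable set: {S0, S4, S5, S6, S7, S8, S10, S14, S16, S17, S18, S19, S20, S22, S23, S24, S25, S29, S32, S33, S34, S36, S38, S39, S40, S41}
Count = 26

26


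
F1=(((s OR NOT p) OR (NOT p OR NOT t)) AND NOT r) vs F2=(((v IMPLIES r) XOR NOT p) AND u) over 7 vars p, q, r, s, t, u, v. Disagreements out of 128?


F1 = (((s OR NOT p) OR (NOT p OR NOT t)) AND NOT r)
F2 = (((v IMPLIES r) XOR NOT p) AND u)
Evaluate both on each of 128 rows (bits = p,q,r,s,t,u,v):
  row 0 [0000000]: F1=1 F2=0 (differ) -> 1
  row 1 [0000001]: F1=1 F2=0 (differ) -> 1
  row 2 [0000010]: F1=1 F2=0 (differ) -> 1
  row 3 [0000011]: F1=1 F2=1 -> 0
  row 4 [0000100]: F1=1 F2=0 (differ) -> 1
  (every remaining row is evaluated the same way; all 128 results are listed next)
Full result column, 8 rows per line (p,q,r,s fixed per line; t,u,v runs 000..111 left to right):
  rows 0-7 [p,q,r,s=0000]: 11101110  (ones: 6)
  rows 8-15 [p,q,r,s=0001]: 11101110  (ones: 6)
  rows 16-23 [p,q,r,s=0010]: 00000000  (ones: 0)
  rows 24-31 [p,q,r,s=0011]: 00000000  (ones: 0)
  rows 32-39 [p,q,r,s=0100]: 11101110  (ones: 6)
  rows 40-47 [p,q,r,s=0101]: 11101110  (ones: 6)
  rows 48-55 [p,q,r,s=0110]: 00000000  (ones: 0)
  rows 56-63 [p,q,r,s=0111]: 00000000  (ones: 0)
  rows 64-71 [p,q,r,s=1000]: 11010010  (ones: 4)
  rows 72-79 [p,q,r,s=1001]: 11011101  (ones: 6)
  rows 80-87 [p,q,r,s=1010]: 00110011  (ones: 4)
  rows 88-95 [p,q,r,s=1011]: 00110011  (ones: 4)
  rows 96-103 [p,q,r,s=1100]: 11010010  (ones: 4)
  rows 104-111 [p,q,r,s=1101]: 11011101  (ones: 6)
  rows 112-119 [p,q,r,s=1110]: 00110011  (ones: 4)
  rows 120-127 [p,q,r,s=1111]: 00110011  (ones: 4)
Disagreements = 6+6+0+0+6+6+0+0+4+6+4+4+4+6+4+4 = 60

60


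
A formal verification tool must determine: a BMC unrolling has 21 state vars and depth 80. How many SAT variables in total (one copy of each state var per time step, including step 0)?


BMC unrolls to depth k, creating one copy of each state var for steps 0..k.
Step count = 80 + 1 = 81 (steps 0 through 80)
Vars per step = 21
Total = 21 * 81 = 1701

1701


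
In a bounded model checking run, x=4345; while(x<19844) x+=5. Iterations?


Step 1: x goes from 4345 toward 19844 by 5; the body runs while x<19844, so iterations = ceil((bound-start)/step)
Step 2: Distance=15499
Step 3: ceil(15499/5)=3100

3100


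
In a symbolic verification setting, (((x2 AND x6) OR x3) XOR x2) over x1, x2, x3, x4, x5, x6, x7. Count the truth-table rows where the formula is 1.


Formula: (((x2 AND x6) OR x3) XOR x2) over 7 vars (128 rows)
Evaluate each row (x1, x2, x3, x4, x5, x6, x7 as bits, MSB first):
  row 0 [0000000]: (((0 AND 0) OR 0) XOR 0) -> 0
  row 1 [0000001]: (((0 AND 0) OR 0) XOR 0) -> 0
  row 2 [0000010]: (((0 AND 1) OR 0) XOR 0) -> 0
  row 3 [0000011]: (((0 AND 1) OR 0) XOR 0) -> 0
  row 4 [0000100]: (((0 AND 0) OR 0) XOR 0) -> 0
  (every remaining row is evaluated the same way; all 128 results are listed next)
Full result column, 8 rows per line (x1,x2,x3,x4 fixed per line; x5,x6,x7 runs 000..111 left to right):
  rows 0-7 [x1,x2,x3,x4=0000]: 00000000  (ones: 0)
  rows 8-15 [x1,x2,x3,x4=0001]: 00000000  (ones: 0)
  rows 16-23 [x1,x2,x3,x4=0010]: 11111111  (ones: 8)
  rows 24-31 [x1,x2,x3,x4=0011]: 11111111  (ones: 8)
  rows 32-39 [x1,x2,x3,x4=0100]: 11001100  (ones: 4)
  rows 40-47 [x1,x2,x3,x4=0101]: 11001100  (ones: 4)
  rows 48-55 [x1,x2,x3,x4=0110]: 00000000  (ones: 0)
  rows 56-63 [x1,x2,x3,x4=0111]: 00000000  (ones: 0)
  rows 64-71 [x1,x2,x3,x4=1000]: 00000000  (ones: 0)
  rows 72-79 [x1,x2,x3,x4=1001]: 00000000  (ones: 0)
  rows 80-87 [x1,x2,x3,x4=1010]: 11111111  (ones: 8)
  rows 88-95 [x1,x2,x3,x4=1011]: 11111111  (ones: 8)
  rows 96-103 [x1,x2,x3,x4=1100]: 11001100  (ones: 4)
  rows 104-111 [x1,x2,x3,x4=1101]: 11001100  (ones: 4)
  rows 112-119 [x1,x2,x3,x4=1110]: 00000000  (ones: 0)
  rows 120-127 [x1,x2,x3,x4=1111]: 00000000  (ones: 0)
Count of 1-rows = 0+0+8+8+4+4+0+0+0+0+8+8+4+4+0+0 = 48

48


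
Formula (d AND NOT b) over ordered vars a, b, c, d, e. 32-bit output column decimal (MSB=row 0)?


Formula: (d AND NOT b) over a, b, c, d, e (32 rows)
Evaluate each row (bits = a,b,c,d,e, MSB first):
  row 0 [00000]: (0 AND NOT 0) -> 0
  row 1 [00001]: (0 AND NOT 0) -> 0
  row 2 [00010]: (1 AND NOT 0) -> 1
  row 3 [00011]: (1 AND NOT 0) -> 1
  row 4 [00100]: (0 AND NOT 0) -> 0
  row 5 [00101]: (0 AND NOT 0) -> 0
  row 6 [00110]: (1 AND NOT 0) -> 1
  row 7 [00111]: (1 AND NOT 0) -> 1
  row 8 [01000]: (0 AND NOT 1) -> 0
  row 9 [01001]: (0 AND NOT 1) -> 0
  row 10 [01010]: (1 AND NOT 1) -> 0
  row 11 [01011]: (1 AND NOT 1) -> 0
  row 12 [01100]: (0 AND NOT 1) -> 0
  row 13 [01101]: (0 AND NOT 1) -> 0
  row 14 [01110]: (1 AND NOT 1) -> 0
  row 15 [01111]: (1 AND NOT 1) -> 0
  row 16 [10000]: (0 AND NOT 0) -> 0
  row 17 [10001]: (0 AND NOT 0) -> 0
  row 18 [10010]: (1 AND NOT 0) -> 1
  row 19 [10011]: (1 AND NOT 0) -> 1
  row 20 [10100]: (0 AND NOT 0) -> 0
  row 21 [10101]: (0 AND NOT 0) -> 0
  row 22 [10110]: (1 AND NOT 0) -> 1
  row 23 [10111]: (1 AND NOT 0) -> 1
  row 24 [11000]: (0 AND NOT 1) -> 0
  row 25 [11001]: (0 AND NOT 1) -> 0
  row 26 [11010]: (1 AND NOT 1) -> 0
  row 27 [11011]: (1 AND NOT 1) -> 0
  row 28 [11100]: (0 AND NOT 1) -> 0
  row 29 [11101]: (0 AND NOT 1) -> 0
  row 30 [11110]: (1 AND NOT 1) -> 0
  row 31 [11111]: (1 AND NOT 1) -> 0
Full result column, 4 rows per line (a,b,c fixed per line; d,e runs 00..11 left to right):
  rows 0-3 [a,b,c=000]: 0011  = hex 3
  rows 4-7 [a,b,c=001]: 0011  = hex 3
  rows 8-11 [a,b,c=010]: 0000  = hex 0
  rows 12-15 [a,b,c=011]: 0000  = hex 0
  rows 16-19 [a,b,c=100]: 0011  = hex 3
  rows 20-23 [a,b,c=101]: 0011  = hex 3
  rows 24-27 [a,b,c=110]: 0000  = hex 0
  rows 28-31 [a,b,c=111]: 0000  = hex 0
Output column (row 0 .. row 31) = 00110011000000000011001100000000
Output column grouped in 4s = 0011 0011 0000 0000 0011 0011 0000 0000 = 0x33003300
Convert to decimal digit by digit (value = value*16 + digit):
  3 -> 3
  3*16 + 3 = 51
  51*16 + 0 = 816
  816*16 + 0 = 13056
  13056*16 + 3 = 208899
  208899*16 + 3 = 3342387
  3342387*16 + 0 = 53478192
  53478192*16 + 0 = 855651072
Decimal = 855651072

855651072


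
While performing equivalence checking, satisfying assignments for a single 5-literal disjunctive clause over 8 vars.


Step 1: Total=2^8=256
Step 2: Unsat when all 5 false: 2^3=8
Step 3: Sat=256-8=248

248


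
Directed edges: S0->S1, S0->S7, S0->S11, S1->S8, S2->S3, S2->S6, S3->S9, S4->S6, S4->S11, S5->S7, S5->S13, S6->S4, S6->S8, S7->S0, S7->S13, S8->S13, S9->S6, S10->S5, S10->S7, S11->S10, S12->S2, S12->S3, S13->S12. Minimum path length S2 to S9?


BFS layer-by-layer from S2:
  dist 0: {S2}
  dist 1: {S3, S6}
  dist 2: {S4, S8, S9}
  -> S9 reached at distance 2
Shortest path length = 2

2


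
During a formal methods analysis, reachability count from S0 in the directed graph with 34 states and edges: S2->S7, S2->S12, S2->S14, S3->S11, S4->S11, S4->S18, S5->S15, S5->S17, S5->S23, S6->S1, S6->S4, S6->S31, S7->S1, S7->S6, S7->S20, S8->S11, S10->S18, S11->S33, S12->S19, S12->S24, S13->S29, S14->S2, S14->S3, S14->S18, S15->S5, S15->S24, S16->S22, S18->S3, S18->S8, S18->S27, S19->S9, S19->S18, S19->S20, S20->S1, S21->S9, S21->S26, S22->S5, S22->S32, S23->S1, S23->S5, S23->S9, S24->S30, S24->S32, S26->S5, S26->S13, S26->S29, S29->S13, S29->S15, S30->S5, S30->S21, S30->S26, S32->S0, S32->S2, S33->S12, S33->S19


BFS from S0:
  layer 0: {S0}
Reachable set: {S0}
Count = 1

1


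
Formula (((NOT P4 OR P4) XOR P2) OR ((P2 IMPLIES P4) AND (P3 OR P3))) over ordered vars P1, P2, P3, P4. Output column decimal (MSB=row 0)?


Formula: (((NOT P4 OR P4) XOR P2) OR ((P2 IMPLIES P4) AND (P3 OR P3))) over P1, P2, P3, P4 (16 rows)
Evaluate each row (bits = P1,P2,P3,P4, MSB first):
  row 0 [0000]: (((NOT 0 OR 0) XOR 0) OR ((0 IMPLIES 0) AND (0 OR 0))) -> 1
  row 1 [0001]: (((NOT 1 OR 1) XOR 0) OR ((0 IMPLIES 1) AND (0 OR 0))) -> 1
  row 2 [0010]: (((NOT 0 OR 0) XOR 0) OR ((0 IMPLIES 0) AND (1 OR 1))) -> 1
  row 3 [0011]: (((NOT 1 OR 1) XOR 0) OR ((0 IMPLIES 1) AND (1 OR 1))) -> 1
  row 4 [0100]: (((NOT 0 OR 0) XOR 1) OR ((1 IMPLIES 0) AND (0 OR 0))) -> 0
  row 5 [0101]: (((NOT 1 OR 1) XOR 1) OR ((1 IMPLIES 1) AND (0 OR 0))) -> 0
  row 6 [0110]: (((NOT 0 OR 0) XOR 1) OR ((1 IMPLIES 0) AND (1 OR 1))) -> 0
  row 7 [0111]: (((NOT 1 OR 1) XOR 1) OR ((1 IMPLIES 1) AND (1 OR 1))) -> 1
  row 8 [1000]: (((NOT 0 OR 0) XOR 0) OR ((0 IMPLIES 0) AND (0 OR 0))) -> 1
  row 9 [1001]: (((NOT 1 OR 1) XOR 0) OR ((0 IMPLIES 1) AND (0 OR 0))) -> 1
  row 10 [1010]: (((NOT 0 OR 0) XOR 0) OR ((0 IMPLIES 0) AND (1 OR 1))) -> 1
  row 11 [1011]: (((NOT 1 OR 1) XOR 0) OR ((0 IMPLIES 1) AND (1 OR 1))) -> 1
  row 12 [1100]: (((NOT 0 OR 0) XOR 1) OR ((1 IMPLIES 0) AND (0 OR 0))) -> 0
  row 13 [1101]: (((NOT 1 OR 1) XOR 1) OR ((1 IMPLIES 1) AND (0 OR 0))) -> 0
  row 14 [1110]: (((NOT 0 OR 0) XOR 1) OR ((1 IMPLIES 0) AND (1 OR 1))) -> 0
  row 15 [1111]: (((NOT 1 OR 1) XOR 1) OR ((1 IMPLIES 1) AND (1 OR 1))) -> 1
Full result column, 4 rows per line (P1,P2 fixed per line; P3,P4 runs 00..11 left to right):
  rows 0-3 [P1,P2=00]: 1111  = hex F
  rows 4-7 [P1,P2=01]: 0001  = hex 1
  rows 8-11 [P1,P2=10]: 1111  = hex F
  rows 12-15 [P1,P2=11]: 0001  = hex 1
Output column (row 0 .. row 15) = 1111000111110001
Output column grouped in 4s = 1111 0001 1111 0001 = 0xF1F1
Convert to decimal digit by digit (value = value*16 + digit):
  F -> 15
  15*16 + 1 = 241
  241*16 + 15 (F) = 3871
  3871*16 + 1 = 61937
Decimal = 61937

61937


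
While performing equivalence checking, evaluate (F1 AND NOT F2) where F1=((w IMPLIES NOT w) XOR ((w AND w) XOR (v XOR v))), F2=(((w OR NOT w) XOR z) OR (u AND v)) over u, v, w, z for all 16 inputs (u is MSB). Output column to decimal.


F1 = ((w IMPLIES NOT w) XOR ((w AND w) XOR (v XOR v)))
F2 = (((w OR NOT w) XOR z) OR (u AND v))
Counterexample to F1=>F2 is where F1=1 and F2=0.
Evaluate each row (bits = u,v,w,z, MSB first):
  row 0 [0000]: F1=1 F2=1 -> F1&~F2 -> 0
  row 1 [0001]: F1=1 F2=0 -> F1&~F2 -> 1
  row 2 [0010]: F1=1 F2=1 -> F1&~F2 -> 0
  row 3 [0011]: F1=1 F2=0 -> F1&~F2 -> 1
  row 4 [0100]: F1=1 F2=1 -> F1&~F2 -> 0
  row 5 [0101]: F1=1 F2=0 -> F1&~F2 -> 1
  row 6 [0110]: F1=1 F2=1 -> F1&~F2 -> 0
  row 7 [0111]: F1=1 F2=0 -> F1&~F2 -> 1
  row 8 [1000]: F1=1 F2=1 -> F1&~F2 -> 0
  row 9 [1001]: F1=1 F2=0 -> F1&~F2 -> 1
  row 10 [1010]: F1=1 F2=1 -> F1&~F2 -> 0
  row 11 [1011]: F1=1 F2=0 -> F1&~F2 -> 1
  row 12 [1100]: F1=1 F2=1 -> F1&~F2 -> 0
  row 13 [1101]: F1=1 F2=1 -> F1&~F2 -> 0
  row 14 [1110]: F1=1 F2=1 -> F1&~F2 -> 0
  row 15 [1111]: F1=1 F2=1 -> F1&~F2 -> 0
Full result column, 4 rows per line (u,v fixed per line; w,z runs 00..11 left to right):
  rows 0-3 [u,v=00]: 0101  = hex 5
  rows 4-7 [u,v=01]: 0101  = hex 5
  rows 8-11 [u,v=10]: 0101  = hex 5
  rows 12-15 [u,v=11]: 0000  = hex 0
Counterexample vector (row 0 .. row 15) = 0101010101010000
Output column grouped in 4s = 0101 0101 0101 0000 = 0x5550
Convert to decimal digit by digit (value = value*16 + digit):
  5 -> 5
  5*16 + 5 = 85
  85*16 + 5 = 1365
  1365*16 + 0 = 21840
Decimal = 21840

21840


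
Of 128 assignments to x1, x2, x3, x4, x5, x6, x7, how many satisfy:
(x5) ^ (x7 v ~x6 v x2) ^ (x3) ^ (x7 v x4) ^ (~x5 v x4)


CNF with 5 clauses over 7 vars (128 assignments).
An assignment satisfies CNF iff every clause has >=1 true literal.
Check each row (bits = x1,x2,x3,x4,x5,x6,x7; clause T/F shown):
  row 0 [0000000]: clauses=FTFFT -> 0
  row 1 [0000001]: clauses=FTFTT -> 0
  row 2 [0000010]: clauses=FFFFT -> 0
  row 3 [0000011]: clauses=FTFTT -> 0
  row 4 [0000100]: clauses=TTFFF -> 0
  (every remaining row is evaluated the same way; all 128 results are listed next)
Full result column, 8 rows per line (x1,x2,x3,x4 fixed per line; x5,x6,x7 runs 000..111 left to right):
  rows 0-7 [x1,x2,x3,x4=0000]: 00000000  (ones: 0)
  rows 8-15 [x1,x2,x3,x4=0001]: 00000000  (ones: 0)
  rows 16-23 [x1,x2,x3,x4=0010]: 00000000  (ones: 0)
  rows 24-31 [x1,x2,x3,x4=0011]: 00001101  (ones: 3)
  rows 32-39 [x1,x2,x3,x4=0100]: 00000000  (ones: 0)
  rows 40-47 [x1,x2,x3,x4=0101]: 00000000  (ones: 0)
  rows 48-55 [x1,x2,x3,x4=0110]: 00000000  (ones: 0)
  rows 56-63 [x1,x2,x3,x4=0111]: 00001111  (ones: 4)
  rows 64-71 [x1,x2,x3,x4=1000]: 00000000  (ones: 0)
  rows 72-79 [x1,x2,x3,x4=1001]: 00000000  (ones: 0)
  rows 80-87 [x1,x2,x3,x4=1010]: 00000000  (ones: 0)
  rows 88-95 [x1,x2,x3,x4=1011]: 00001101  (ones: 3)
  rows 96-103 [x1,x2,x3,x4=1100]: 00000000  (ones: 0)
  rows 104-111 [x1,x2,x3,x4=1101]: 00000000  (ones: 0)
  rows 112-119 [x1,x2,x3,x4=1110]: 00000000  (ones: 0)
  rows 120-127 [x1,x2,x3,x4=1111]: 00001111  (ones: 4)
Satisfying assignments = 0+0+0+3+0+0+0+4+0+0+0+3+0+0+0+4 = 14

14


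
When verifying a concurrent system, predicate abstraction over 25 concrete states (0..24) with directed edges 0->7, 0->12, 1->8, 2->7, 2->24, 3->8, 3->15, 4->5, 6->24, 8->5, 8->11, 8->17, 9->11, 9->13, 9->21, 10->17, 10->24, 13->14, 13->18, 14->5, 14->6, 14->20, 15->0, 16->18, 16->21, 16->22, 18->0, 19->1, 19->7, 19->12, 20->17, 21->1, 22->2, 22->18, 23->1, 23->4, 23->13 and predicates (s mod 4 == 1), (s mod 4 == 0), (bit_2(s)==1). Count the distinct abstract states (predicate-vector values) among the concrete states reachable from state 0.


BFS from 0:
Concrete reachable: {0, 7, 12}
Abstract via predicates (s mod 4 == 1), (s mod 4 == 0), (bit_2(s)==1):
  (0,0,1) <- {7}
  (0,1,0) <- {0}
  (0,1,1) <- {12}
Distinct abstract states = 3

3


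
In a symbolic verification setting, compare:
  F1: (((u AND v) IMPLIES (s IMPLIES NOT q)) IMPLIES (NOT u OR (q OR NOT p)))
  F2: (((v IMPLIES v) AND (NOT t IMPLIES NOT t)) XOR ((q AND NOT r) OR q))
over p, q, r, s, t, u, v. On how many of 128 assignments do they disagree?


F1 = (((u AND v) IMPLIES (s IMPLIES NOT q)) IMPLIES (NOT u OR (q OR NOT p)))
F2 = (((v IMPLIES v) AND (NOT t IMPLIES NOT t)) XOR ((q AND NOT r) OR q))
Evaluate both on each of 128 rows (bits = p,q,r,s,t,u,v):
  row 0 [0000000]: F1=1 F2=1 -> 0
  row 1 [0000001]: F1=1 F2=1 -> 0
  row 2 [0000010]: F1=1 F2=1 -> 0
  row 3 [0000011]: F1=1 F2=1 -> 0
  row 4 [0000100]: F1=1 F2=1 -> 0
  (every remaining row is evaluated the same way; all 128 results are listed next)
Full result column, 8 rows per line (p,q,r,s fixed per line; t,u,v runs 000..111 left to right):
  rows 0-7 [p,q,r,s=0000]: 00000000  (ones: 0)
  rows 8-15 [p,q,r,s=0001]: 00000000  (ones: 0)
  rows 16-23 [p,q,r,s=0010]: 00000000  (ones: 0)
  rows 24-31 [p,q,r,s=0011]: 00000000  (ones: 0)
  rows 32-39 [p,q,r,s=0100]: 11111111  (ones: 8)
  rows 40-47 [p,q,r,s=0101]: 11111111  (ones: 8)
  rows 48-55 [p,q,r,s=0110]: 11111111  (ones: 8)
  rows 56-63 [p,q,r,s=0111]: 11111111  (ones: 8)
  rows 64-71 [p,q,r,s=1000]: 00110011  (ones: 4)
  rows 72-79 [p,q,r,s=1001]: 00110011  (ones: 4)
  rows 80-87 [p,q,r,s=1010]: 00110011  (ones: 4)
  rows 88-95 [p,q,r,s=1011]: 00110011  (ones: 4)
  rows 96-103 [p,q,r,s=1100]: 11111111  (ones: 8)
  rows 104-111 [p,q,r,s=1101]: 11111111  (ones: 8)
  rows 112-119 [p,q,r,s=1110]: 11111111  (ones: 8)
  rows 120-127 [p,q,r,s=1111]: 11111111  (ones: 8)
Disagreements = 0+0+0+0+8+8+8+8+4+4+4+4+8+8+8+8 = 80

80


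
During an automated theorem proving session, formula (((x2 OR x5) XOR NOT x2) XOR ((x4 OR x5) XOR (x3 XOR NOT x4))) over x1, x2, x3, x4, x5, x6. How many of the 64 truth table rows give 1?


Formula: (((x2 OR x5) XOR NOT x2) XOR ((x4 OR x5) XOR (x3 XOR NOT x4))) over 6 vars (64 rows)
Evaluate each row (x1, x2, x3, x4, x5, x6 as bits, MSB first):
  row 0 [000000]: (((0 OR 0) XOR NOT 0) XOR ((0 OR 0) XOR (0 XOR NOT 0))) -> 0
  row 1 [000001]: (((0 OR 0) XOR NOT 0) XOR ((0 OR 0) XOR (0 XOR NOT 0))) -> 0
  row 2 [000010]: (((0 OR 1) XOR NOT 0) XOR ((0 OR 1) XOR (0 XOR NOT 0))) -> 0
  row 3 [000011]: (((0 OR 1) XOR NOT 0) XOR ((0 OR 1) XOR (0 XOR NOT 0))) -> 0
  row 4 [000100]: (((0 OR 0) XOR NOT 0) XOR ((1 OR 0) XOR (0 XOR NOT 1))) -> 0
  (every remaining row is evaluated the same way; all 64 results are listed next)
Full result column, 8 rows per line (x1,x2,x3 fixed per line; x4,x5,x6 runs 000..111 left to right):
  rows 0-7 [x1,x2,x3=000]: 00000011  (ones: 2)
  rows 8-15 [x1,x2,x3=001]: 11111100  (ones: 6)
  rows 16-23 [x1,x2,x3=010]: 00110000  (ones: 2)
  rows 24-31 [x1,x2,x3=011]: 11001111  (ones: 6)
  rows 32-39 [x1,x2,x3=100]: 00000011  (ones: 2)
  rows 40-47 [x1,x2,x3=101]: 11111100  (ones: 6)
  rows 48-55 [x1,x2,x3=110]: 00110000  (ones: 2)
  rows 56-63 [x1,x2,x3=111]: 11001111  (ones: 6)
Count of 1-rows = 2+6+2+6+2+6+2+6 = 32

32


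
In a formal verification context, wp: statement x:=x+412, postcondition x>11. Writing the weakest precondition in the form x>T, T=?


Formula: wp(x:=E, P) = P[E/x] (substitute E for x in postcondition)
Step 1: Postcondition: x>11
Step 2: Substitute x+412 for x: x+412>11
Step 3: Solve for x: x > 11-412 = -401

-401


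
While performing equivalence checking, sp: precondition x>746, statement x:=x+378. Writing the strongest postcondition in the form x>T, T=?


Formula: sp(P, x:=E) = exists old_x. (x = E[old_x/x]) AND P[old_x/x] (old_x is the value of x before the assignment; eliminate old_x by solving x = E[old_x/x] for old_x)
Step 1: Precondition P: x>746, i.e. old_x > 746
Step 2: Assignment gives x = old_x + 378, so old_x = x - 378
Step 3: Substitute into P: x - 378 > 746
Step 4: Simplify: x > 746+378 = 1124

1124


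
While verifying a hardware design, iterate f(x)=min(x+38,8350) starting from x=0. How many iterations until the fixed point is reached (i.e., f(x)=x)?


Step 1: x=0, cap=8350, increment=38
Step 2: x grows by 38 each step until capped at 8350; fixed point is x=8350
Step 3: iterations = ceil(8350/38) = 220

220


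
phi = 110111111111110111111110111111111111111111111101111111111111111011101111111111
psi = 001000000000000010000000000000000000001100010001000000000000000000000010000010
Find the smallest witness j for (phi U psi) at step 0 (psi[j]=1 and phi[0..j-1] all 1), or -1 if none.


(phi U psi) at 0: need smallest j with psi[j]=1 and phi[i]=1 for all i in [0,j).
Scan from step 0:
  step 0: phi=1, psi=0 -> continue
  step 1: phi=1, psi=0 -> continue
  step 2: psi=1 and phi held for [0,2) -> witness found
Witness step = 2

2


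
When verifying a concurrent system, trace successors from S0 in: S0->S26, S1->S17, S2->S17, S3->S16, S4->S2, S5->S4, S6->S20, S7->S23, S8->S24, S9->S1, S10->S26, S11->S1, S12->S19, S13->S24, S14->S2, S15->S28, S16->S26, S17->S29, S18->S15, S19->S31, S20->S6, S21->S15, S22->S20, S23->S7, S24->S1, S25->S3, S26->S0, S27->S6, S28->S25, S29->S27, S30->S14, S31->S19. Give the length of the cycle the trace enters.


Trace from S0 until a state repeats:
  S0 -> S26 -> S0
S0 first seen at step 0, revisited at step 2.
Cycle length = 2 - 0 = 2

2


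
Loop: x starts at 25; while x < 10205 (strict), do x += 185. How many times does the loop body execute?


Step 1: x goes from 25 toward 10205 by 185; the body runs while x<10205, so iterations = ceil((bound-start)/step)
Step 2: Distance=10180
Step 3: ceil(10180/185)=56

56


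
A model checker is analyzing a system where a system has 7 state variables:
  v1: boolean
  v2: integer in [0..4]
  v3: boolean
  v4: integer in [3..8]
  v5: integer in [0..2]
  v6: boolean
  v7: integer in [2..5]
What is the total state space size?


State space = product of domain sizes of all variables.
Domain sizes:
  v1 (boolean): 2
  v2 (integer in [0..4]): 5
  v3 (boolean): 2
  v4 (integer in [3..8]): 6
  v5 (integer in [0..2]): 3
  v6 (boolean): 2
  v7 (integer in [2..5]): 4
Product = 2 * 5 * 2 * 6 * 3 * 2 * 4 = 2880

2880


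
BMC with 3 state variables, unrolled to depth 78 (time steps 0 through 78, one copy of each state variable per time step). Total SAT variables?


BMC unrolls to depth k, creating one copy of each state var for steps 0..k.
Step count = 78 + 1 = 79 (steps 0 through 78)
Vars per step = 3
Total = 3 * 79 = 237

237


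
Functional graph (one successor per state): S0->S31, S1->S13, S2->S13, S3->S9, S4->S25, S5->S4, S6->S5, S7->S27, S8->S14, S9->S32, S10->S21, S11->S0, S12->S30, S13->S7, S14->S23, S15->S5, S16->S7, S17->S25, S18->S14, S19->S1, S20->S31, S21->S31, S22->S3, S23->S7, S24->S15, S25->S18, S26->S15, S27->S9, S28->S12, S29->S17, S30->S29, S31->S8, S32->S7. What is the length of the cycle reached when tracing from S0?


Trace from S0 until a state repeats:
  S0 -> S31 -> S8 -> S14 -> S23 -> S7 -> S27 -> S9 -> S32 -> S7
S7 first seen at step 5, revisited at step 9.
Cycle length = 9 - 5 = 4

4


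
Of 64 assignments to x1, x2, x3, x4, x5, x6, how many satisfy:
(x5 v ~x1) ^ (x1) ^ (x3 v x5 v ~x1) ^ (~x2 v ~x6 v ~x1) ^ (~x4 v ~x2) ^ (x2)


CNF with 6 clauses over 6 vars (64 assignments).
An assignment satisfies CNF iff every clause has >=1 true literal.
Check each row (bits = x1,x2,x3,x4,x5,x6; clause T/F shown):
  row 0 [000000]: clauses=TFTTTF -> 0
  row 1 [000001]: clauses=TFTTTF -> 0
  row 2 [000010]: clauses=TFTTTF -> 0
  row 3 [000011]: clauses=TFTTTF -> 0
  row 4 [000100]: clauses=TFTTTF -> 0
  (every remaining row is evaluated the same way; all 64 results are listed next)
Full result column, 8 rows per line (x1,x2,x3 fixed per line; x4,x5,x6 runs 000..111 left to right):
  rows 0-7 [x1,x2,x3=000]: 00000000  (ones: 0)
  rows 8-15 [x1,x2,x3=001]: 00000000  (ones: 0)
  rows 16-23 [x1,x2,x3=010]: 00000000  (ones: 0)
  rows 24-31 [x1,x2,x3=011]: 00000000  (ones: 0)
  rows 32-39 [x1,x2,x3=100]: 00000000  (ones: 0)
  rows 40-47 [x1,x2,x3=101]: 00000000  (ones: 0)
  rows 48-55 [x1,x2,x3=110]: 00100000  (ones: 1)
  rows 56-63 [x1,x2,x3=111]: 00100000  (ones: 1)
Satisfying assignments = 0+0+0+0+0+0+1+1 = 2

2


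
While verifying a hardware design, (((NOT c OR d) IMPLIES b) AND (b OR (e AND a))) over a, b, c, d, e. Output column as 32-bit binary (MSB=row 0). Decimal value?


Formula: (((NOT c OR d) IMPLIES b) AND (b OR (e AND a))) over a, b, c, d, e (32 rows)
Evaluate each row (bits = a,b,c,d,e, MSB first):
  row 0 [00000]: (((NOT 0 OR 0) IMPLIES 0) AND (0 OR (0 AND 0))) -> 0
  row 1 [00001]: (((NOT 0 OR 0) IMPLIES 0) AND (0 OR (1 AND 0))) -> 0
  row 2 [00010]: (((NOT 0 OR 1) IMPLIES 0) AND (0 OR (0 AND 0))) -> 0
  row 3 [00011]: (((NOT 0 OR 1) IMPLIES 0) AND (0 OR (1 AND 0))) -> 0
  row 4 [00100]: (((NOT 1 OR 0) IMPLIES 0) AND (0 OR (0 AND 0))) -> 0
  row 5 [00101]: (((NOT 1 OR 0) IMPLIES 0) AND (0 OR (1 AND 0))) -> 0
  row 6 [00110]: (((NOT 1 OR 1) IMPLIES 0) AND (0 OR (0 AND 0))) -> 0
  row 7 [00111]: (((NOT 1 OR 1) IMPLIES 0) AND (0 OR (1 AND 0))) -> 0
  row 8 [01000]: (((NOT 0 OR 0) IMPLIES 1) AND (1 OR (0 AND 0))) -> 1
  row 9 [01001]: (((NOT 0 OR 0) IMPLIES 1) AND (1 OR (1 AND 0))) -> 1
  row 10 [01010]: (((NOT 0 OR 1) IMPLIES 1) AND (1 OR (0 AND 0))) -> 1
  row 11 [01011]: (((NOT 0 OR 1) IMPLIES 1) AND (1 OR (1 AND 0))) -> 1
  row 12 [01100]: (((NOT 1 OR 0) IMPLIES 1) AND (1 OR (0 AND 0))) -> 1
  row 13 [01101]: (((NOT 1 OR 0) IMPLIES 1) AND (1 OR (1 AND 0))) -> 1
  row 14 [01110]: (((NOT 1 OR 1) IMPLIES 1) AND (1 OR (0 AND 0))) -> 1
  row 15 [01111]: (((NOT 1 OR 1) IMPLIES 1) AND (1 OR (1 AND 0))) -> 1
  row 16 [10000]: (((NOT 0 OR 0) IMPLIES 0) AND (0 OR (0 AND 1))) -> 0
  row 17 [10001]: (((NOT 0 OR 0) IMPLIES 0) AND (0 OR (1 AND 1))) -> 0
  row 18 [10010]: (((NOT 0 OR 1) IMPLIES 0) AND (0 OR (0 AND 1))) -> 0
  row 19 [10011]: (((NOT 0 OR 1) IMPLIES 0) AND (0 OR (1 AND 1))) -> 0
  row 20 [10100]: (((NOT 1 OR 0) IMPLIES 0) AND (0 OR (0 AND 1))) -> 0
  row 21 [10101]: (((NOT 1 OR 0) IMPLIES 0) AND (0 OR (1 AND 1))) -> 1
  row 22 [10110]: (((NOT 1 OR 1) IMPLIES 0) AND (0 OR (0 AND 1))) -> 0
  row 23 [10111]: (((NOT 1 OR 1) IMPLIES 0) AND (0 OR (1 AND 1))) -> 0
  row 24 [11000]: (((NOT 0 OR 0) IMPLIES 1) AND (1 OR (0 AND 1))) -> 1
  row 25 [11001]: (((NOT 0 OR 0) IMPLIES 1) AND (1 OR (1 AND 1))) -> 1
  row 26 [11010]: (((NOT 0 OR 1) IMPLIES 1) AND (1 OR (0 AND 1))) -> 1
  row 27 [11011]: (((NOT 0 OR 1) IMPLIES 1) AND (1 OR (1 AND 1))) -> 1
  row 28 [11100]: (((NOT 1 OR 0) IMPLIES 1) AND (1 OR (0 AND 1))) -> 1
  row 29 [11101]: (((NOT 1 OR 0) IMPLIES 1) AND (1 OR (1 AND 1))) -> 1
  row 30 [11110]: (((NOT 1 OR 1) IMPLIES 1) AND (1 OR (0 AND 1))) -> 1
  row 31 [11111]: (((NOT 1 OR 1) IMPLIES 1) AND (1 OR (1 AND 1))) -> 1
Full result column, 4 rows per line (a,b,c fixed per line; d,e runs 00..11 left to right):
  rows 0-3 [a,b,c=000]: 0000  = hex 0
  rows 4-7 [a,b,c=001]: 0000  = hex 0
  rows 8-11 [a,b,c=010]: 1111  = hex F
  rows 12-15 [a,b,c=011]: 1111  = hex F
  rows 16-19 [a,b,c=100]: 0000  = hex 0
  rows 20-23 [a,b,c=101]: 0100  = hex 4
  rows 24-27 [a,b,c=110]: 1111  = hex F
  rows 28-31 [a,b,c=111]: 1111  = hex F
Output column (row 0 .. row 31) = 00000000111111110000010011111111
Output column grouped in 4s = 0000 0000 1111 1111 0000 0100 1111 1111 = 0x00FF04FF
Convert to decimal digit by digit (value = value*16 + digit):
  0 -> 0
  0*16 + 0 = 0
  0*16 + 15 (F) = 15
  15*16 + 15 (F) = 255
  255*16 + 0 = 4080
  4080*16 + 4 = 65284
  65284*16 + 15 (F) = 1044559
  1044559*16 + 15 (F) = 16712959
Decimal = 16712959

16712959


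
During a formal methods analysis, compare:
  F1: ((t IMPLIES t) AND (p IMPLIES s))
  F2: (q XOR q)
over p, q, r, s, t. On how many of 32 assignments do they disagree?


F1 = ((t IMPLIES t) AND (p IMPLIES s))
F2 = (q XOR q)
Evaluate both on each of 32 rows (bits = p,q,r,s,t):
  row 0 [00000]: F1=1 F2=0 (differ) -> 1
  row 1 [00001]: F1=1 F2=0 (differ) -> 1
  row 2 [00010]: F1=1 F2=0 (differ) -> 1
  row 3 [00011]: F1=1 F2=0 (differ) -> 1
  row 4 [00100]: F1=1 F2=0 (differ) -> 1
  row 5 [00101]: F1=1 F2=0 (differ) -> 1
  row 6 [00110]: F1=1 F2=0 (differ) -> 1
  row 7 [00111]: F1=1 F2=0 (differ) -> 1
  row 8 [01000]: F1=1 F2=0 (differ) -> 1
  row 9 [01001]: F1=1 F2=0 (differ) -> 1
  row 10 [01010]: F1=1 F2=0 (differ) -> 1
  row 11 [01011]: F1=1 F2=0 (differ) -> 1
  row 12 [01100]: F1=1 F2=0 (differ) -> 1
  row 13 [01101]: F1=1 F2=0 (differ) -> 1
  row 14 [01110]: F1=1 F2=0 (differ) -> 1
  row 15 [01111]: F1=1 F2=0 (differ) -> 1
  row 16 [10000]: F1=0 F2=0 -> 0
  row 17 [10001]: F1=0 F2=0 -> 0
  row 18 [10010]: F1=1 F2=0 (differ) -> 1
  row 19 [10011]: F1=1 F2=0 (differ) -> 1
  row 20 [10100]: F1=0 F2=0 -> 0
  row 21 [10101]: F1=0 F2=0 -> 0
  row 22 [10110]: F1=1 F2=0 (differ) -> 1
  row 23 [10111]: F1=1 F2=0 (differ) -> 1
  row 24 [11000]: F1=0 F2=0 -> 0
  row 25 [11001]: F1=0 F2=0 -> 0
  row 26 [11010]: F1=1 F2=0 (differ) -> 1
  row 27 [11011]: F1=1 F2=0 (differ) -> 1
  row 28 [11100]: F1=0 F2=0 -> 0
  row 29 [11101]: F1=0 F2=0 -> 0
  row 30 [11110]: F1=1 F2=0 (differ) -> 1
  row 31 [11111]: F1=1 F2=0 (differ) -> 1
Full result column, 8 rows per line (p,q fixed per line; r,s,t runs 000..111 left to right):
  rows 0-7 [p,q=00]: 11111111  (ones: 8)
  rows 8-15 [p,q=01]: 11111111  (ones: 8)
  rows 16-23 [p,q=10]: 00110011  (ones: 4)
  rows 24-31 [p,q=11]: 00110011  (ones: 4)
Disagreements = 8+8+4+4 = 24

24


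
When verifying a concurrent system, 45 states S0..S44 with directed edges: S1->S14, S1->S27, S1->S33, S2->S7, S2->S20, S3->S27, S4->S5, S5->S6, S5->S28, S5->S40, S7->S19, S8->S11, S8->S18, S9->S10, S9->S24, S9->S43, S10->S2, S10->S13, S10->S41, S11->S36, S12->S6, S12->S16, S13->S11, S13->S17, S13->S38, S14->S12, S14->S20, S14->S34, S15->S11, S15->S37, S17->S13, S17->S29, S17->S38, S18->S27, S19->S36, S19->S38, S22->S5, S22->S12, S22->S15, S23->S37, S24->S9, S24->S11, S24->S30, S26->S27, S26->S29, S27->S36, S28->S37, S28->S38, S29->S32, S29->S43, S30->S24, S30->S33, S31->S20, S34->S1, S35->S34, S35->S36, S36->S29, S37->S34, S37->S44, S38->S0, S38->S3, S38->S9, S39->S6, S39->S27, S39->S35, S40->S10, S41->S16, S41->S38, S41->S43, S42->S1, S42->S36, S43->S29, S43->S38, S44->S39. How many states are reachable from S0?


BFS from S0:
  layer 0: {S0}
Reachable set: {S0}
Count = 1

1


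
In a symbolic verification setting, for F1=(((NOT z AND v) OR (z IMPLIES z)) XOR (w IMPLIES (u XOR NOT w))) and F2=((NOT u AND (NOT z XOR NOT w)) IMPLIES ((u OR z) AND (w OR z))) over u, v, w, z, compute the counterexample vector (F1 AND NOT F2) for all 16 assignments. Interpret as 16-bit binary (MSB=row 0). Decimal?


F1 = (((NOT z AND v) OR (z IMPLIES z)) XOR (w IMPLIES (u XOR NOT w)))
F2 = ((NOT u AND (NOT z XOR NOT w)) IMPLIES ((u OR z) AND (w OR z)))
Counterexample to F1=>F2 is where F1=1 and F2=0.
Evaluate each row (bits = u,v,w,z, MSB first):
  row 0 [0000]: F1=0 F2=1 -> F1&~F2 -> 0
  row 1 [0001]: F1=0 F2=1 -> F1&~F2 -> 0
  row 2 [0010]: F1=1 F2=0 -> F1&~F2 -> 1
  row 3 [0011]: F1=1 F2=1 -> F1&~F2 -> 0
  row 4 [0100]: F1=0 F2=1 -> F1&~F2 -> 0
  row 5 [0101]: F1=0 F2=1 -> F1&~F2 -> 0
  row 6 [0110]: F1=1 F2=0 -> F1&~F2 -> 1
  row 7 [0111]: F1=1 F2=1 -> F1&~F2 -> 0
  row 8 [1000]: F1=0 F2=1 -> F1&~F2 -> 0
  row 9 [1001]: F1=0 F2=1 -> F1&~F2 -> 0
  row 10 [1010]: F1=0 F2=1 -> F1&~F2 -> 0
  row 11 [1011]: F1=0 F2=1 -> F1&~F2 -> 0
  row 12 [1100]: F1=0 F2=1 -> F1&~F2 -> 0
  row 13 [1101]: F1=0 F2=1 -> F1&~F2 -> 0
  row 14 [1110]: F1=0 F2=1 -> F1&~F2 -> 0
  row 15 [1111]: F1=0 F2=1 -> F1&~F2 -> 0
Full result column, 4 rows per line (u,v fixed per line; w,z runs 00..11 left to right):
  rows 0-3 [u,v=00]: 0010  = hex 2
  rows 4-7 [u,v=01]: 0010  = hex 2
  rows 8-11 [u,v=10]: 0000  = hex 0
  rows 12-15 [u,v=11]: 0000  = hex 0
Counterexample vector (row 0 .. row 15) = 0010001000000000
Output column grouped in 4s = 0010 0010 0000 0000 = 0x2200
Convert to decimal digit by digit (value = value*16 + digit):
  2 -> 2
  2*16 + 2 = 34
  34*16 + 0 = 544
  544*16 + 0 = 8704
Decimal = 8704

8704


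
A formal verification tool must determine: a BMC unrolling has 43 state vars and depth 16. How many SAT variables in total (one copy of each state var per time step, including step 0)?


BMC unrolls to depth k, creating one copy of each state var for steps 0..k.
Step count = 16 + 1 = 17 (steps 0 through 16)
Vars per step = 43
Total = 43 * 17 = 731

731


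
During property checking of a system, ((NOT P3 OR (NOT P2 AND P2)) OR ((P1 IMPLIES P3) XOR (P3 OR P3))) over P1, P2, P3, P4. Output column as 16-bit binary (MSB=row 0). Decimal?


Formula: ((NOT P3 OR (NOT P2 AND P2)) OR ((P1 IMPLIES P3) XOR (P3 OR P3))) over P1, P2, P3, P4 (16 rows)
Evaluate each row (bits = P1,P2,P3,P4, MSB first):
  row 0 [0000]: ((NOT 0 OR (NOT 0 AND 0)) OR ((0 IMPLIES 0) XOR (0 OR 0))) -> 1
  row 1 [0001]: ((NOT 0 OR (NOT 0 AND 0)) OR ((0 IMPLIES 0) XOR (0 OR 0))) -> 1
  row 2 [0010]: ((NOT 1 OR (NOT 0 AND 0)) OR ((0 IMPLIES 1) XOR (1 OR 1))) -> 0
  row 3 [0011]: ((NOT 1 OR (NOT 0 AND 0)) OR ((0 IMPLIES 1) XOR (1 OR 1))) -> 0
  row 4 [0100]: ((NOT 0 OR (NOT 1 AND 1)) OR ((0 IMPLIES 0) XOR (0 OR 0))) -> 1
  row 5 [0101]: ((NOT 0 OR (NOT 1 AND 1)) OR ((0 IMPLIES 0) XOR (0 OR 0))) -> 1
  row 6 [0110]: ((NOT 1 OR (NOT 1 AND 1)) OR ((0 IMPLIES 1) XOR (1 OR 1))) -> 0
  row 7 [0111]: ((NOT 1 OR (NOT 1 AND 1)) OR ((0 IMPLIES 1) XOR (1 OR 1))) -> 0
  row 8 [1000]: ((NOT 0 OR (NOT 0 AND 0)) OR ((1 IMPLIES 0) XOR (0 OR 0))) -> 1
  row 9 [1001]: ((NOT 0 OR (NOT 0 AND 0)) OR ((1 IMPLIES 0) XOR (0 OR 0))) -> 1
  row 10 [1010]: ((NOT 1 OR (NOT 0 AND 0)) OR ((1 IMPLIES 1) XOR (1 OR 1))) -> 0
  row 11 [1011]: ((NOT 1 OR (NOT 0 AND 0)) OR ((1 IMPLIES 1) XOR (1 OR 1))) -> 0
  row 12 [1100]: ((NOT 0 OR (NOT 1 AND 1)) OR ((1 IMPLIES 0) XOR (0 OR 0))) -> 1
  row 13 [1101]: ((NOT 0 OR (NOT 1 AND 1)) OR ((1 IMPLIES 0) XOR (0 OR 0))) -> 1
  row 14 [1110]: ((NOT 1 OR (NOT 1 AND 1)) OR ((1 IMPLIES 1) XOR (1 OR 1))) -> 0
  row 15 [1111]: ((NOT 1 OR (NOT 1 AND 1)) OR ((1 IMPLIES 1) XOR (1 OR 1))) -> 0
Full result column, 4 rows per line (P1,P2 fixed per line; P3,P4 runs 00..11 left to right):
  rows 0-3 [P1,P2=00]: 1100  = hex C
  rows 4-7 [P1,P2=01]: 1100  = hex C
  rows 8-11 [P1,P2=10]: 1100  = hex C
  rows 12-15 [P1,P2=11]: 1100  = hex C
Output column (row 0 .. row 15) = 1100110011001100
Output column grouped in 4s = 1100 1100 1100 1100 = 0xCCCC
Convert to decimal digit by digit (value = value*16 + digit):
  C -> 12
  12*16 + 12 (C) = 204
  204*16 + 12 (C) = 3276
  3276*16 + 12 (C) = 52428
Decimal = 52428

52428


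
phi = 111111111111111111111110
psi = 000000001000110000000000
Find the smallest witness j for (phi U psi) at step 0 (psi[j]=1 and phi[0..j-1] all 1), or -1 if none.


(phi U psi) at 0: need smallest j with psi[j]=1 and phi[i]=1 for all i in [0,j).
Scan from step 0:
  step 0: phi=1, psi=0 -> continue
  step 1: phi=1, psi=0 -> continue
  step 2: phi=1, psi=0 -> continue
  step 3: phi=1, psi=0 -> continue
  step 8: psi=1 and phi held for [0,8) -> witness found
Witness step = 8

8


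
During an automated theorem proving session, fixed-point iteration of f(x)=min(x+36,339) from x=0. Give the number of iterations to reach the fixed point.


Step 1: x=0, cap=339, increment=36
Step 2: x grows by 36 each step until capped at 339; fixed point is x=339
Step 3: iterations = ceil(339/36) = 10

10


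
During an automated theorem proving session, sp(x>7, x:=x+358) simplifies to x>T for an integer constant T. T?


Formula: sp(P, x:=E) = exists old_x. (x = E[old_x/x]) AND P[old_x/x] (old_x is the value of x before the assignment; eliminate old_x by solving x = E[old_x/x] for old_x)
Step 1: Precondition P: x>7, i.e. old_x > 7
Step 2: Assignment gives x = old_x + 358, so old_x = x - 358
Step 3: Substitute into P: x - 358 > 7
Step 4: Simplify: x > 7+358 = 365

365


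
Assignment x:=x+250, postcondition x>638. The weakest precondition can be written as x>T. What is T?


Formula: wp(x:=E, P) = P[E/x] (substitute E for x in postcondition)
Step 1: Postcondition: x>638
Step 2: Substitute x+250 for x: x+250>638
Step 3: Solve for x: x > 638-250 = 388

388


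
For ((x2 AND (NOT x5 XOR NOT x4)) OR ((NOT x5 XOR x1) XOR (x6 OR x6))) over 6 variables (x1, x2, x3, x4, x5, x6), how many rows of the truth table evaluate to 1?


Formula: ((x2 AND (NOT x5 XOR NOT x4)) OR ((NOT x5 XOR x1) XOR (x6 OR x6))) over 6 vars (64 rows)
Evaluate each row (x1, x2, x3, x4, x5, x6 as bits, MSB first):
  row 0 [000000]: ((0 AND (NOT 0 XOR NOT 0)) OR ((NOT 0 XOR 0) XOR (0 OR 0))) -> 1
  row 1 [000001]: ((0 AND (NOT 0 XOR NOT 0)) OR ((NOT 0 XOR 0) XOR (1 OR 1))) -> 0
  row 2 [000010]: ((0 AND (NOT 1 XOR NOT 0)) OR ((NOT 1 XOR 0) XOR (0 OR 0))) -> 0
  row 3 [000011]: ((0 AND (NOT 1 XOR NOT 0)) OR ((NOT 1 XOR 0) XOR (1 OR 1))) -> 1
  row 4 [000100]: ((0 AND (NOT 0 XOR NOT 1)) OR ((NOT 0 XOR 0) XOR (0 OR 0))) -> 1
  (every remaining row is evaluated the same way; all 64 results are listed next)
Full result column, 8 rows per line (x1,x2,x3 fixed per line; x4,x5,x6 runs 000..111 left to right):
  rows 0-7 [x1,x2,x3=000]: 10011001  (ones: 4)
  rows 8-15 [x1,x2,x3=001]: 10011001  (ones: 4)
  rows 16-23 [x1,x2,x3=010]: 10111101  (ones: 6)
  rows 24-31 [x1,x2,x3=011]: 10111101  (ones: 6)
  rows 32-39 [x1,x2,x3=100]: 01100110  (ones: 4)
  rows 40-47 [x1,x2,x3=101]: 01100110  (ones: 4)
  rows 48-55 [x1,x2,x3=110]: 01111110  (ones: 6)
  rows 56-63 [x1,x2,x3=111]: 01111110  (ones: 6)
Count of 1-rows = 4+4+6+6+4+4+6+6 = 40

40


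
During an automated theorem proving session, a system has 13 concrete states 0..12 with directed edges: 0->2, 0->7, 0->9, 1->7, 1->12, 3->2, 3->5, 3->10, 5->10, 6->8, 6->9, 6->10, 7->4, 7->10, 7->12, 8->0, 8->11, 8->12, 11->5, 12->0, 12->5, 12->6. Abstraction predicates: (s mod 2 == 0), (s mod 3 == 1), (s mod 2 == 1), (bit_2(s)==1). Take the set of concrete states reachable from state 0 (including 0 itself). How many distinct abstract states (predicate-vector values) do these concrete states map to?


BFS from 0:
Concrete reachable: {0, 2, 4, 5, 6, 7, 8, 9, 10, 11, 12}
Abstract via predicates (s mod 2 == 0), (s mod 3 == 1), (s mod 2 == 1), (bit_2(s)==1):
  (0,0,1,0) <- {9, 11}
  (0,0,1,1) <- {5}
  (0,1,1,1) <- {7}
  (1,0,0,0) <- {0, 2, 8}
  (1,0,0,1) <- {6, 12}
  (1,1,0,0) <- {10}
  (1,1,0,1) <- {4}
Distinct abstract states = 7

7


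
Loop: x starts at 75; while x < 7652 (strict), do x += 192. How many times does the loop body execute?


Step 1: x goes from 75 toward 7652 by 192; the body runs while x<7652, so iterations = ceil((bound-start)/step)
Step 2: Distance=7577
Step 3: ceil(7577/192)=40

40


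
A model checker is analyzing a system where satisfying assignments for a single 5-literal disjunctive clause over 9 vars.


Step 1: Total=2^9=512
Step 2: Unsat when all 5 false: 2^4=16
Step 3: Sat=512-16=496

496


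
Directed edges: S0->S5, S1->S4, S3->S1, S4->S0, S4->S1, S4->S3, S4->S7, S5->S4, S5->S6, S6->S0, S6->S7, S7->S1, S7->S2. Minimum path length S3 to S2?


BFS layer-by-layer from S3:
  dist 0: {S3}
  dist 1: {S1}
  dist 2: {S4}
  dist 3: {S0, S7}
  dist 4: {S2, S5}
  -> S2 reached at distance 4
Shortest path length = 4

4


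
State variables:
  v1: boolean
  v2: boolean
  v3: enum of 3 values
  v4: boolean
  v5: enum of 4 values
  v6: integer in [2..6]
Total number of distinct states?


State space = product of domain sizes of all variables.
Domain sizes:
  v1 (boolean): 2
  v2 (boolean): 2
  v3 (enum of 3 values): 3
  v4 (boolean): 2
  v5 (enum of 4 values): 4
  v6 (integer in [2..6]): 5
Product = 2 * 2 * 3 * 2 * 4 * 5 = 480

480


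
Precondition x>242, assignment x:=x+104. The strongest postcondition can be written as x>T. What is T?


Formula: sp(P, x:=E) = exists old_x. (x = E[old_x/x]) AND P[old_x/x] (old_x is the value of x before the assignment; eliminate old_x by solving x = E[old_x/x] for old_x)
Step 1: Precondition P: x>242, i.e. old_x > 242
Step 2: Assignment gives x = old_x + 104, so old_x = x - 104
Step 3: Substitute into P: x - 104 > 242
Step 4: Simplify: x > 242+104 = 346

346


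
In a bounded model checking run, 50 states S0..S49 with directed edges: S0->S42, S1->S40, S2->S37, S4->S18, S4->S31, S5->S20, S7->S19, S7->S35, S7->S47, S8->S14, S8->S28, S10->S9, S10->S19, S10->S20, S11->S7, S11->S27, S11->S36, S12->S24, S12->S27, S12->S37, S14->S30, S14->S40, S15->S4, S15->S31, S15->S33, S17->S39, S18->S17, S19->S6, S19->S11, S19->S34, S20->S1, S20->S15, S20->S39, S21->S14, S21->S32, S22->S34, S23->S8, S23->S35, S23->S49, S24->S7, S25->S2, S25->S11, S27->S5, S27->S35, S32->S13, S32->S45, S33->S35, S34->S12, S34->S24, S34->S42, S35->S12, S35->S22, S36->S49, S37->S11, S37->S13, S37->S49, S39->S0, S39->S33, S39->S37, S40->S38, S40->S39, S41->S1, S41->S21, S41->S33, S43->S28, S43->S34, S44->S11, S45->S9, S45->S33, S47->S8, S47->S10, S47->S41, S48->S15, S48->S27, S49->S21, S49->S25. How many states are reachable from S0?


BFS from S0:
  layer 0: {S0}
  layer 1: {S42}
Reachable set: {S0, S42}
Count = 2

2


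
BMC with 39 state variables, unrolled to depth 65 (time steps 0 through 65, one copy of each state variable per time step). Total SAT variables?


BMC unrolls to depth k, creating one copy of each state var for steps 0..k.
Step count = 65 + 1 = 66 (steps 0 through 65)
Vars per step = 39
Total = 39 * 66 = 2574

2574
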